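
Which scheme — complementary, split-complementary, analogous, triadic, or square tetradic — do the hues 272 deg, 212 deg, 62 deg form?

Sort the hues: 62°, 212°, 272°.
Successive gaps around the wheel: 150°, 60°, 150°.
Two 150° gaps and one 60° gap — a base hue opposite a pair of accents 30° either side of its complement — is the split-complementary pattern.

split-complementary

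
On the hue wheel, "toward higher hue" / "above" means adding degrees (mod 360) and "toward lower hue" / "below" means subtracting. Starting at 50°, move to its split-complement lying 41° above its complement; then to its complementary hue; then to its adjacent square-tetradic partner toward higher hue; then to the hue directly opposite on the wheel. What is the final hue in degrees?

1°

+221° (split-comp 41° ↑): 50 + 221 = 271°
+180° (complement): 271 + 180 = 451 → 451 − 360 = 91°
+90° (square ↑): 91 + 90 = 181°
+180° (complement): 181 + 180 = 361 → 361 − 360 = 1°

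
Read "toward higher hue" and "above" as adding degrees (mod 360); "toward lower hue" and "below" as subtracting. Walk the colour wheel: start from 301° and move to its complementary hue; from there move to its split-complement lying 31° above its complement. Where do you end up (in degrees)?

+180° (complement): 301 + 180 = 481 → 481 − 360 = 121°
+211° (split-comp 31° ↑): 121 + 211 = 332°

332°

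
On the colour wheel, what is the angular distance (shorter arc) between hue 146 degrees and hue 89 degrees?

|146 − 89| = 57.
57 ≤ 180, so the shorter arc is 57°.

57°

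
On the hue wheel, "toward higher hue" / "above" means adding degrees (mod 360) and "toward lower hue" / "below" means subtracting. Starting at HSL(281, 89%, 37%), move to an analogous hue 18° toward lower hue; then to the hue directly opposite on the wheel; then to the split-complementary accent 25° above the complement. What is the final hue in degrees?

288°

analog 18° ↓ −18°: 281 − 18 = 263°
complement +180°: 263 + 180 = 443 → 443 − 360 = 83°
split-comp 25° ↑ +205°: 83 + 205 = 288°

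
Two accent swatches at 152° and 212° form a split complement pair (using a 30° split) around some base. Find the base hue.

The accents sit 30° either side of the complement, so the complement is their short-arc midpoint on the wheel.
Short-arc midpoint of 152° and 212°: 182°.
Base is 180° from the complement: 182 − 180 = 2°

2°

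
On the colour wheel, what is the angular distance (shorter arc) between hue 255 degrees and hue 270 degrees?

|255 − 270| = 15.
15 ≤ 180, so the shorter arc is 15°.

15°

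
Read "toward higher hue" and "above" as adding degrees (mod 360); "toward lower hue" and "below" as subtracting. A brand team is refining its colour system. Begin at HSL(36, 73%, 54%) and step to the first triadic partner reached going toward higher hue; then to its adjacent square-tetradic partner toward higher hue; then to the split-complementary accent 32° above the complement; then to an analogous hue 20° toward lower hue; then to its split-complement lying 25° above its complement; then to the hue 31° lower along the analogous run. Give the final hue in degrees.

252°

triadic ↑ +120°: 36 + 120 = 156°
square ↑ +90°: 156 + 90 = 246°
split-comp 32° ↑ +212°: 246 + 212 = 458 → 458 − 360 = 98°
analog 20° ↓ −20°: 98 − 20 = 78°
split-comp 25° ↑ +205°: 78 + 205 = 283°
analog 31° ↓ −31°: 283 − 31 = 252°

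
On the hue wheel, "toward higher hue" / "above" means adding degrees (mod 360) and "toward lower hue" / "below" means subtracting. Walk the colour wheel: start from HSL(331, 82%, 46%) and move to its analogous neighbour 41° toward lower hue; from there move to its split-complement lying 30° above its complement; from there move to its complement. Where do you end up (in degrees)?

320°

−41° (analog 41° ↓): 331 − 41 = 290°
+210° (split-comp 30° ↑): 290 + 210 = 500 → 500 − 360 = 140°
+180° (complement): 140 + 180 = 320°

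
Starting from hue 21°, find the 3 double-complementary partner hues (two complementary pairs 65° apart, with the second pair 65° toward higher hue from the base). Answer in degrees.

86°, 201°, and 266°

A rectangular tetradic uses two complementary pairs 65° apart: offsets 0°, 65°, 180°, 245°.
21 + 65 = 86°
21 + 180 = 201°
21 + 245 = 266°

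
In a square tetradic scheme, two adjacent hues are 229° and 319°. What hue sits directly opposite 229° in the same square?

49°

A square tetradic scheme places four hues 90° apart; opposite corners are 180° apart.
229 + 180 = 409 → 409 − 360 = 49°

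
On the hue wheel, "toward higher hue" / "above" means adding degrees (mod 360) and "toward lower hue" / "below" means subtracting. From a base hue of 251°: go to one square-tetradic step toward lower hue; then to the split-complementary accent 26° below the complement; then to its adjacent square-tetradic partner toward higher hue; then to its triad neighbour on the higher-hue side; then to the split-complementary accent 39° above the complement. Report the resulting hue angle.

24°

−90° (square ↓): 251 − 90 = 161°
+154° (split-comp 26° ↓): 161 + 154 = 315°
+90° (square ↑): 315 + 90 = 405 → 405 − 360 = 45°
+120° (triadic ↑): 45 + 120 = 165°
+219° (split-comp 39° ↑): 165 + 219 = 384 → 384 − 360 = 24°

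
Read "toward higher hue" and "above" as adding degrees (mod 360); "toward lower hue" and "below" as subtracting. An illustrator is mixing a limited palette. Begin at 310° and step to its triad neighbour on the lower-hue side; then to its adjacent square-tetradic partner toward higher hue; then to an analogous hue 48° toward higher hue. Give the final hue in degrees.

328°

triadic ↓ −120°: 310 − 120 = 190°
square ↑ +90°: 190 + 90 = 280°
analog 48° ↑ +48°: 280 + 48 = 328°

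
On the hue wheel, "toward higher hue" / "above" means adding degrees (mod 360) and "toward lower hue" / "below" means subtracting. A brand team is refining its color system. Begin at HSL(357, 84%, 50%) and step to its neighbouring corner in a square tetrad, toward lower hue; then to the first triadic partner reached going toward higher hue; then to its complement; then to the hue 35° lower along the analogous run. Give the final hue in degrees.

357 − 90 = 267°   (square ↓)
267 + 120 = 387 → 387 − 360 = 27°   (triadic ↑)
27 + 180 = 207°   (complement)
207 − 35 = 172°   (analog 35° ↓)

172°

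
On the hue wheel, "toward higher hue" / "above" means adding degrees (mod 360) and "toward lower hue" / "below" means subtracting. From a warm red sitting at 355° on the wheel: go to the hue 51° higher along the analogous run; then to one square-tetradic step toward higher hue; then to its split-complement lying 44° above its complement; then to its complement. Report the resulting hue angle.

355 + 51 = 406 → 406 − 360 = 46°   (analog 51° ↑)
46 + 90 = 136°   (square ↑)
136 + 224 = 360 → 360 − 360 = 0°   (split-comp 44° ↑)
0 + 180 = 180°   (complement)

180°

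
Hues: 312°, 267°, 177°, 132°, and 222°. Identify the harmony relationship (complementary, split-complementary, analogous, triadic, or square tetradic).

Sort the hues: 132°, 177°, 222°, 267°, 312°.
Successive gaps around the wheel: 45°, 45°, 45°, 45°, 180°.
A run of hues at equal small steps (45°) with one large closing gap is an analogous group.

analogous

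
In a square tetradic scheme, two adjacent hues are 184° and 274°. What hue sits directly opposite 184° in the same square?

4°

A square tetradic scheme places four hues 90° apart; opposite corners are 180° apart.
184 + 180 = 364 → 364 − 360 = 4°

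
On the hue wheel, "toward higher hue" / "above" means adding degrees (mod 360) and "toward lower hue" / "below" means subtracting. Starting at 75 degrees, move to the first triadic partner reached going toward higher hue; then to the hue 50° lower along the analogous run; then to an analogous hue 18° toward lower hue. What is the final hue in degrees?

+120° (triadic ↑): 75 + 120 = 195°
−50° (analog 50° ↓): 195 − 50 = 145°
−18° (analog 18° ↓): 145 − 18 = 127°

127°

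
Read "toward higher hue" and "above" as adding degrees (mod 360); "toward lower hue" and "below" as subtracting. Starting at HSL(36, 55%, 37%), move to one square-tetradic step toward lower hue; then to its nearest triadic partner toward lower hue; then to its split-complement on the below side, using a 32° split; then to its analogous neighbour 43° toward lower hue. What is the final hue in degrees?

square ↓ −90°: 36 − 90 = -54 → -54 + 360 = 306°
triadic ↓ −120°: 306 − 120 = 186°
split-comp 32° ↓ +148°: 186 + 148 = 334°
analog 43° ↓ −43°: 334 − 43 = 291°

291°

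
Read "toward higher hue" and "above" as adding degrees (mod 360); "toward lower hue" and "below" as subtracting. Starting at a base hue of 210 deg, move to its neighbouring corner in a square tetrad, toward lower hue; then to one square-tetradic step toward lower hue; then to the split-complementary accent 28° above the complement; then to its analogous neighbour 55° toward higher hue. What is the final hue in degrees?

−90° (square ↓): 210 − 90 = 120°
−90° (square ↓): 120 − 90 = 30°
+208° (split-comp 28° ↑): 30 + 208 = 238°
+55° (analog 55° ↑): 238 + 55 = 293°

293°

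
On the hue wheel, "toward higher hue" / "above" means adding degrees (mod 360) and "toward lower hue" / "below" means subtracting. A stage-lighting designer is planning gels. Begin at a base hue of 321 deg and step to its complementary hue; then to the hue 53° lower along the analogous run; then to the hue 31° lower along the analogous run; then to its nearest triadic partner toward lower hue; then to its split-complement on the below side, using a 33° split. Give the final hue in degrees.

+180° (complement): 321 + 180 = 501 → 501 − 360 = 141°
−53° (analog 53° ↓): 141 − 53 = 88°
−31° (analog 31° ↓): 88 − 31 = 57°
−120° (triadic ↓): 57 − 120 = -63 → -63 + 360 = 297°
+147° (split-comp 33° ↓): 297 + 147 = 444 → 444 − 360 = 84°

84°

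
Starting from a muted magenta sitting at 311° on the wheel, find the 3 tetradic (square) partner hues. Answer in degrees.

A square tetradic scheme places four hues every 90°.
311 + 90 = 401 → 401 − 360 = 41°
311 + 180 = 491 → 491 − 360 = 131°
311 + 270 = 581 → 581 − 360 = 221°

41°, 131°, 221°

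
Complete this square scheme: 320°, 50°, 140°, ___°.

230°

A square tetradic scheme places four hues every 90°.
The full set through 50° is {50°, 140°, 230°, 320°}.
Given {50°, 140°, 320°}, the missing hue is 230°.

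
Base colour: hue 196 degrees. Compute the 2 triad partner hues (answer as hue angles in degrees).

316° and 76°

196 + 120 = 316°
196 + 240 = 436 → 436 − 360 = 76°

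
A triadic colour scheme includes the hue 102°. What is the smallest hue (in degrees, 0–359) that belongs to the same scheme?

A triad places three hues 120° apart.
The full set through 102° is {102°, 222°, 342°}.

102°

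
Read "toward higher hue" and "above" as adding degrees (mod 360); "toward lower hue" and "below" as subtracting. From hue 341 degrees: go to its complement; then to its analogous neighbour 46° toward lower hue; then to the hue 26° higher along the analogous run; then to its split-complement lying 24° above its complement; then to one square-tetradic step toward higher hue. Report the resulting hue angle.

341 + 180 = 521 → 521 − 360 = 161°   (complement)
161 − 46 = 115°   (analog 46° ↓)
115 + 26 = 141°   (analog 26° ↑)
141 + 204 = 345°   (split-comp 24° ↑)
345 + 90 = 435 → 435 − 360 = 75°   (square ↑)

75°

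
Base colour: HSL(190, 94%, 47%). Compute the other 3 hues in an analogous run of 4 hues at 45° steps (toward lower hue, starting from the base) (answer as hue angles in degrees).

Analogous hues sit every 45° along the wheel.
190 − 45 = 145°
190 − 90 = 100°
190 − 135 = 55°

145°, 100° and 55°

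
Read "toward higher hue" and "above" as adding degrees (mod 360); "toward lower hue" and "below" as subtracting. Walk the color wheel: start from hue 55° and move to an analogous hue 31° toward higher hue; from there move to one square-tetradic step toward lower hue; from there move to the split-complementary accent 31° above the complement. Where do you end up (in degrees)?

207°

analog 31° ↑ +31°: 55 + 31 = 86°
square ↓ −90°: 86 − 90 = -4 → -4 + 360 = 356°
split-comp 31° ↑ +211°: 356 + 211 = 567 → 567 − 360 = 207°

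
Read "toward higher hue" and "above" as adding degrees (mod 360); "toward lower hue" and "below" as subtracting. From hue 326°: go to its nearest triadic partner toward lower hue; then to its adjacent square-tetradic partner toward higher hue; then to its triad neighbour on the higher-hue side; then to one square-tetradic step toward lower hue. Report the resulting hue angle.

triadic ↓ −120°: 326 − 120 = 206°
square ↑ +90°: 206 + 90 = 296°
triadic ↑ +120°: 296 + 120 = 416 → 416 − 360 = 56°
square ↓ −90°: 56 − 90 = -34 → -34 + 360 = 326°

326°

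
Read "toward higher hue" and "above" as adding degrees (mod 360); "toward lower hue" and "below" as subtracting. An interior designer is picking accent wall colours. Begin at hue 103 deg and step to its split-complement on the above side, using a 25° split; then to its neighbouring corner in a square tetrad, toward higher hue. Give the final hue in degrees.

38°

+205° (split-comp 25° ↑): 103 + 205 = 308°
+90° (square ↑): 308 + 90 = 398 → 398 − 360 = 38°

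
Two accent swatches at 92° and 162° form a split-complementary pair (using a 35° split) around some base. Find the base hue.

307°

The accents sit 35° either side of the complement, so the complement is their short-arc midpoint on the wheel.
Short-arc midpoint of 92° and 162°: 127°.
Base is 180° from the complement: 127 − 180 = -53 → -53 + 360 = 307°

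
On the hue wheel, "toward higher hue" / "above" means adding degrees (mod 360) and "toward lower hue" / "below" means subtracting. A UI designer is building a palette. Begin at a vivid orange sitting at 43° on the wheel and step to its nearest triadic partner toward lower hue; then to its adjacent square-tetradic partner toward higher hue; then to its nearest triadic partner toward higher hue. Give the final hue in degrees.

43 − 120 = -77 → -77 + 360 = 283°   (triadic ↓)
283 + 90 = 373 → 373 − 360 = 13°   (square ↑)
13 + 120 = 133°   (triadic ↑)

133°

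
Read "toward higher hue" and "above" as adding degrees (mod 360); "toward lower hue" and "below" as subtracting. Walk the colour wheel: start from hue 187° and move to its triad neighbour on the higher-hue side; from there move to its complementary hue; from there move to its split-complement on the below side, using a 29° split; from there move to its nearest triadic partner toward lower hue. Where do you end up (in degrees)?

158°

187 + 120 = 307°   (triadic ↑)
307 + 180 = 487 → 487 − 360 = 127°   (complement)
127 + 151 = 278°   (split-comp 29° ↓)
278 − 120 = 158°   (triadic ↓)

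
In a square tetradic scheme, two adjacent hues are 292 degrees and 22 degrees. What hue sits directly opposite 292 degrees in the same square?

112°

A square tetradic scheme places four hues 90° apart; opposite corners are 180° apart.
292 + 180 = 472 → 472 − 360 = 112°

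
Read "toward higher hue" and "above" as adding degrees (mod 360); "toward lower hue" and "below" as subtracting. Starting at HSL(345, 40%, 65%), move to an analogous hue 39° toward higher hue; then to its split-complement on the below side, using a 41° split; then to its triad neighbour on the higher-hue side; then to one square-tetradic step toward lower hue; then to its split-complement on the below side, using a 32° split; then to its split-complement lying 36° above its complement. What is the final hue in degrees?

+39° (analog 39° ↑): 345 + 39 = 384 → 384 − 360 = 24°
+139° (split-comp 41° ↓): 24 + 139 = 163°
+120° (triadic ↑): 163 + 120 = 283°
−90° (square ↓): 283 − 90 = 193°
+148° (split-comp 32° ↓): 193 + 148 = 341°
+216° (split-comp 36° ↑): 341 + 216 = 557 → 557 − 360 = 197°

197°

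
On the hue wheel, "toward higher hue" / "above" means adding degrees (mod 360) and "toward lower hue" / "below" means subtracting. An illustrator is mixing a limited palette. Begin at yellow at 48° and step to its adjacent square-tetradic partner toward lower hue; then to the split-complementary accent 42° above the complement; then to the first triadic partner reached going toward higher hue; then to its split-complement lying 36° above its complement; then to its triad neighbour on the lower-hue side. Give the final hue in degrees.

−90° (square ↓): 48 − 90 = -42 → -42 + 360 = 318°
+222° (split-comp 42° ↑): 318 + 222 = 540 → 540 − 360 = 180°
+120° (triadic ↑): 180 + 120 = 300°
+216° (split-comp 36° ↑): 300 + 216 = 516 → 516 − 360 = 156°
−120° (triadic ↓): 156 − 120 = 36°

36°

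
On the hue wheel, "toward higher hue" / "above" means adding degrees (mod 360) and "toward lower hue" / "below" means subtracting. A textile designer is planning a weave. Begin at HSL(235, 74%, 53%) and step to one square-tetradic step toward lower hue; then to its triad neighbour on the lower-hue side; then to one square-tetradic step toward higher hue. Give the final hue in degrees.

235 − 90 = 145°   (square ↓)
145 − 120 = 25°   (triadic ↓)
25 + 90 = 115°   (square ↑)

115°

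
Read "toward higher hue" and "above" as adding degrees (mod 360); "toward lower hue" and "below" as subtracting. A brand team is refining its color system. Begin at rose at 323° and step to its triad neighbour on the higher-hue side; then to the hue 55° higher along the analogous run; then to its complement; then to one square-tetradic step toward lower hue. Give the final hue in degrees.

228°

+120° (triadic ↑): 323 + 120 = 443 → 443 − 360 = 83°
+55° (analog 55° ↑): 83 + 55 = 138°
+180° (complement): 138 + 180 = 318°
−90° (square ↓): 318 − 90 = 228°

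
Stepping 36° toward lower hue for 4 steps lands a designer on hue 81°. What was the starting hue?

225°

4 steps of 36° (toward lower hue) give a net shift of −144°.
Start = end − shift: 81 + 144 = 225°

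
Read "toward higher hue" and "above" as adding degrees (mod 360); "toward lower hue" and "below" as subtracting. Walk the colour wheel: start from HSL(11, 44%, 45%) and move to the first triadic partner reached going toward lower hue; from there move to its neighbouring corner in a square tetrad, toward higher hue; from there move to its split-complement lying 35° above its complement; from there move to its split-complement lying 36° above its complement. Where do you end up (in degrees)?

52°

−120° (triadic ↓): 11 − 120 = -109 → -109 + 360 = 251°
+90° (square ↑): 251 + 90 = 341°
+215° (split-comp 35° ↑): 341 + 215 = 556 → 556 − 360 = 196°
+216° (split-comp 36° ↑): 196 + 216 = 412 → 412 − 360 = 52°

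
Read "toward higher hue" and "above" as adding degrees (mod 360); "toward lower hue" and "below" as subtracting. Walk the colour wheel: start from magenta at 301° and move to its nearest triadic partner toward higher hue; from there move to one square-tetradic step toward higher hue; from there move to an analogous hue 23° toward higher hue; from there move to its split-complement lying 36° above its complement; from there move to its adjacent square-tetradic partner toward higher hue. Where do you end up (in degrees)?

120°

triadic ↑ +120°: 301 + 120 = 421 → 421 − 360 = 61°
square ↑ +90°: 61 + 90 = 151°
analog 23° ↑ +23°: 151 + 23 = 174°
split-comp 36° ↑ +216°: 174 + 216 = 390 → 390 − 360 = 30°
square ↑ +90°: 30 + 90 = 120°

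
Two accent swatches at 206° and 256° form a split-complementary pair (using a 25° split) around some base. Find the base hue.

The accents sit 25° either side of the complement, so the complement is their short-arc midpoint on the wheel.
Short-arc midpoint of 206° and 256°: 231°.
Base is 180° from the complement: 231 − 180 = 51°

51°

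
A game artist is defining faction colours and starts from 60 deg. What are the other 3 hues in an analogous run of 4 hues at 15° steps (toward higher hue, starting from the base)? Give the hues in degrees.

60 + 15 = 75°
60 + 30 = 90°
60 + 45 = 105°

75°, 90° and 105°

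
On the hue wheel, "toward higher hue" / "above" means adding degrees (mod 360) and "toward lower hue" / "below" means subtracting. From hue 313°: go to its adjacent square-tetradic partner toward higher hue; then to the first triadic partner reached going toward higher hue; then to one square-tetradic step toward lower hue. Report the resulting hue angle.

73°

+90° (square ↑): 313 + 90 = 403 → 403 − 360 = 43°
+120° (triadic ↑): 43 + 120 = 163°
−90° (square ↓): 163 − 90 = 73°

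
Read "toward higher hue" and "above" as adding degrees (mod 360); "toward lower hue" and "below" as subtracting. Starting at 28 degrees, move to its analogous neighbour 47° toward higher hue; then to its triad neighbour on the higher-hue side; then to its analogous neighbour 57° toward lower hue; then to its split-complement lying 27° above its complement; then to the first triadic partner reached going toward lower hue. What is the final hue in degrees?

analog 47° ↑ +47°: 28 + 47 = 75°
triadic ↑ +120°: 75 + 120 = 195°
analog 57° ↓ −57°: 195 − 57 = 138°
split-comp 27° ↑ +207°: 138 + 207 = 345°
triadic ↓ −120°: 345 − 120 = 225°

225°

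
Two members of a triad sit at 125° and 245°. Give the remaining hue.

A triad spaces three hues 120° apart.
The full set is {5°, 125°, 245°}.

5°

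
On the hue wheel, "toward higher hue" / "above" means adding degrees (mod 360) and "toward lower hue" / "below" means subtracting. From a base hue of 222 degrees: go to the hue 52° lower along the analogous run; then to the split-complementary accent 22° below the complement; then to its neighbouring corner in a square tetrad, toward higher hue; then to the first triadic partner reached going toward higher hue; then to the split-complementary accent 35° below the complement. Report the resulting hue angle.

323°

222 − 52 = 170°   (analog 52° ↓)
170 + 158 = 328°   (split-comp 22° ↓)
328 + 90 = 418 → 418 − 360 = 58°   (square ↑)
58 + 120 = 178°   (triadic ↑)
178 + 145 = 323°   (split-comp 35° ↓)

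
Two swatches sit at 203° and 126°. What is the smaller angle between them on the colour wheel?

77°

|203 − 126| = 77.
77 ≤ 180, so the shorter arc is 77°.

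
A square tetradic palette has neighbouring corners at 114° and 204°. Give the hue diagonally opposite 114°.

A square tetradic scheme places four hues 90° apart; opposite corners are 180° apart.
114 + 180 = 294°

294°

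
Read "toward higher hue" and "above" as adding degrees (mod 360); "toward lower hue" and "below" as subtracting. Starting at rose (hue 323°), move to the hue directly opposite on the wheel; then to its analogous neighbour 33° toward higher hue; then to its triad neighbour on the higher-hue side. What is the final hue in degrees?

296°

323 + 180 = 503 → 503 − 360 = 143°   (complement)
143 + 33 = 176°   (analog 33° ↑)
176 + 120 = 296°   (triadic ↑)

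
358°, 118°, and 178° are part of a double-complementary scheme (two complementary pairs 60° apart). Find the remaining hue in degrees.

298°

A rectangular tetradic uses two complementary pairs 60° apart: offsets 0°, 60°, 180°, 240°.
Among {118°, 178°, 358°}, 358° and 178° are a 180° pair.
The remaining hue 118° needs its own complement: 118 + 180 = 298°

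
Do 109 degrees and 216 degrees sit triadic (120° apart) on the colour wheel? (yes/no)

no

Angular distance: |109 − 216| = 107 = 107°.
Triadic (120° apart) requires 120°.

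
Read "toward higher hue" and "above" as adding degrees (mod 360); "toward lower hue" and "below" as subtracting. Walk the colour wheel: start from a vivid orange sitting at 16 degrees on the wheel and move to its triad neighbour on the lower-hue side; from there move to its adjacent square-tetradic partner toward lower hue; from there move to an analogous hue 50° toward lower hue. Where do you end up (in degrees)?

triadic ↓ −120°: 16 − 120 = -104 → -104 + 360 = 256°
square ↓ −90°: 256 − 90 = 166°
analog 50° ↓ −50°: 166 − 50 = 116°

116°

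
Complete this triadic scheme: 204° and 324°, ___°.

A triad places three hues 120° apart.
The full set through 204° is {84°, 204°, 324°}.
Given {204°, 324°}, the missing hue is 84°.

84°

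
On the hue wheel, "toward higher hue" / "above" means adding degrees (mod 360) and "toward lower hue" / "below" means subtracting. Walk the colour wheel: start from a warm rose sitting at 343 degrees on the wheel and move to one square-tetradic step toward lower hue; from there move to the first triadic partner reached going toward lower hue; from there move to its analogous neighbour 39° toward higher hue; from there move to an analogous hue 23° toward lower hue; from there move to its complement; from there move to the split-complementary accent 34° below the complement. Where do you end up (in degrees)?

115°

square ↓ −90°: 343 − 90 = 253°
triadic ↓ −120°: 253 − 120 = 133°
analog 39° ↑ +39°: 133 + 39 = 172°
analog 23° ↓ −23°: 172 − 23 = 149°
complement +180°: 149 + 180 = 329°
split-comp 34° ↓ +146°: 329 + 146 = 475 → 475 − 360 = 115°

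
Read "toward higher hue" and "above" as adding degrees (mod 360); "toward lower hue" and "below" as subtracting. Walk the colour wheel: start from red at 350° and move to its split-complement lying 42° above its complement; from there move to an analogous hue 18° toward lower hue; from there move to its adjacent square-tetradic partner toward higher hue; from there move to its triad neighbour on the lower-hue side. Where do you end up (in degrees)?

164°

+222° (split-comp 42° ↑): 350 + 222 = 572 → 572 − 360 = 212°
−18° (analog 18° ↓): 212 − 18 = 194°
+90° (square ↑): 194 + 90 = 284°
−120° (triadic ↓): 284 − 120 = 164°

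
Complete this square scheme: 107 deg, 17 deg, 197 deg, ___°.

287°

A square tetradic scheme places four hues every 90°.
The full set through 17° is {17°, 107°, 197°, 287°}.
Given {17°, 107°, 197°}, the missing hue is 287°.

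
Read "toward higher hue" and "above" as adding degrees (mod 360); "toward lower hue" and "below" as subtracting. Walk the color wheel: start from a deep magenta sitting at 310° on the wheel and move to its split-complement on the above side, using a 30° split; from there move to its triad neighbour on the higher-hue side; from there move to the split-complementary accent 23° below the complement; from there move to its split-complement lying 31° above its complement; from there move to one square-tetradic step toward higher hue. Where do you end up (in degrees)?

+210° (split-comp 30° ↑): 310 + 210 = 520 → 520 − 360 = 160°
+120° (triadic ↑): 160 + 120 = 280°
+157° (split-comp 23° ↓): 280 + 157 = 437 → 437 − 360 = 77°
+211° (split-comp 31° ↑): 77 + 211 = 288°
+90° (square ↑): 288 + 90 = 378 → 378 − 360 = 18°

18°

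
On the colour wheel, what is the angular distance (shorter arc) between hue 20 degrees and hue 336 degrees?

|20 − 336| = 316.
The shorter arc is 360 − 316 = 44°.

44°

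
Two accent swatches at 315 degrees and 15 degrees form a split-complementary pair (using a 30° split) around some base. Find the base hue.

165°

The accents sit 30° either side of the complement, so the complement is their short-arc midpoint on the wheel.
Short-arc midpoint of 315° and 15°: 345°.
Base is 180° from the complement: 345 − 180 = 165°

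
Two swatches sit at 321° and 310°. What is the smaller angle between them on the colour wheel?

|321 − 310| = 11.
11 ≤ 180, so the shorter arc is 11°.

11°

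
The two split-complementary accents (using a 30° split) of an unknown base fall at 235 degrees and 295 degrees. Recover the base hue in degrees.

The accents sit 30° either side of the complement, so the complement is their short-arc midpoint on the wheel.
Short-arc midpoint of 235° and 295°: 265°.
Base is 180° from the complement: 265 − 180 = 85°

85°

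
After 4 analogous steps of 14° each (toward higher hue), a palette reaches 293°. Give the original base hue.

4 steps of 14° (toward higher hue) give a net shift of +56°.
Start = end − shift: 293 − 56 = 237°

237°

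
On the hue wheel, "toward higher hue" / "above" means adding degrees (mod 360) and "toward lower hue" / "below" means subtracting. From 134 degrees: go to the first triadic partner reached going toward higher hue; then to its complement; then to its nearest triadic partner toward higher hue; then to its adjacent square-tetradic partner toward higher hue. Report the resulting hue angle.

+120° (triadic ↑): 134 + 120 = 254°
+180° (complement): 254 + 180 = 434 → 434 − 360 = 74°
+120° (triadic ↑): 74 + 120 = 194°
+90° (square ↑): 194 + 90 = 284°

284°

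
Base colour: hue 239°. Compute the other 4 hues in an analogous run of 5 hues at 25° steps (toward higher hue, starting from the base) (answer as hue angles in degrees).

264°, 289°, 314° and 339°

239 + 25 = 264°
239 + 50 = 289°
239 + 75 = 314°
239 + 100 = 339°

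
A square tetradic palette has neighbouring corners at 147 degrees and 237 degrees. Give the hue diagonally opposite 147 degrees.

327°

A square tetradic scheme places four hues 90° apart; opposite corners are 180° apart.
147 + 180 = 327°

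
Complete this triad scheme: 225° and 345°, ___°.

105°

A triad places three hues 120° apart.
The full set through 225° is {105°, 225°, 345°}.
Given {225°, 345°}, the missing hue is 105°.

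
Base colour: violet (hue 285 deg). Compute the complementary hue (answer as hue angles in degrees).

285 + 180 = 465 → 465 − 360 = 105°

105°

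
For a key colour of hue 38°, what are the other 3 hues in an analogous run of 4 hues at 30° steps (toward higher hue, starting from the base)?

Analogous hues sit every 30° along the wheel.
38 + 30 = 68°
38 + 60 = 98°
38 + 90 = 128°

68°, 98°, 128°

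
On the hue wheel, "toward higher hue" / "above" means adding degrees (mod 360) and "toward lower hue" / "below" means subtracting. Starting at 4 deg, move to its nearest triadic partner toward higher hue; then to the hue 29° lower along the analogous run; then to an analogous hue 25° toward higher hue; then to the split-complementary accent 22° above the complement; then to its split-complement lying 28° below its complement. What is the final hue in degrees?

114°

triadic ↑ +120°: 4 + 120 = 124°
analog 29° ↓ −29°: 124 − 29 = 95°
analog 25° ↑ +25°: 95 + 25 = 120°
split-comp 22° ↑ +202°: 120 + 202 = 322°
split-comp 28° ↓ +152°: 322 + 152 = 474 → 474 − 360 = 114°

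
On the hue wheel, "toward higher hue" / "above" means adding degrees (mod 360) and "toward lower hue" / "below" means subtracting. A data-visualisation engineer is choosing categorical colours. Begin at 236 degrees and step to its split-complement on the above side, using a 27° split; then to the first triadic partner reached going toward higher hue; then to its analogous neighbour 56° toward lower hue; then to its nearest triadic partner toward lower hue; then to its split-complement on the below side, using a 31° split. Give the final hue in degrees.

+207° (split-comp 27° ↑): 236 + 207 = 443 → 443 − 360 = 83°
+120° (triadic ↑): 83 + 120 = 203°
−56° (analog 56° ↓): 203 − 56 = 147°
−120° (triadic ↓): 147 − 120 = 27°
+149° (split-comp 31° ↓): 27 + 149 = 176°

176°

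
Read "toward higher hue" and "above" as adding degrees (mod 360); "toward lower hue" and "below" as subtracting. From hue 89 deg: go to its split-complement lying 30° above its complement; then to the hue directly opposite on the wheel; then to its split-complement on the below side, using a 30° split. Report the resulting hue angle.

269°

split-comp 30° ↑ +210°: 89 + 210 = 299°
complement +180°: 299 + 180 = 479 → 479 − 360 = 119°
split-comp 30° ↓ +150°: 119 + 150 = 269°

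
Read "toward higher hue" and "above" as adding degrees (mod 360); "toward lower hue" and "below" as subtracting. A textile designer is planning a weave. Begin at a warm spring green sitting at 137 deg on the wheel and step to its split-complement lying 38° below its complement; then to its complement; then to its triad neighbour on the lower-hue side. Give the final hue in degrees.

137 + 142 = 279°   (split-comp 38° ↓)
279 + 180 = 459 → 459 − 360 = 99°   (complement)
99 − 120 = -21 → -21 + 360 = 339°   (triadic ↓)

339°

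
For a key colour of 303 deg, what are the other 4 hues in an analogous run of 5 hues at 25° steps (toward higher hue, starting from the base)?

328°, 353°, 18° and 43°

Analogous hues sit every 25° along the wheel.
303 + 25 = 328°
303 + 50 = 353°
303 + 75 = 378 → 378 − 360 = 18°
303 + 100 = 403 → 403 − 360 = 43°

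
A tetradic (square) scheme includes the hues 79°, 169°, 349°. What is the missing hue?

A square tetradic scheme places four hues every 90°.
The full set through 79° is {79°, 169°, 259°, 349°}.
Given {79°, 169°, 349°}, the missing hue is 259°.

259°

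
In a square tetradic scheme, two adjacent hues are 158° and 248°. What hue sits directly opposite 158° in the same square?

A square tetradic scheme places four hues 90° apart; opposite corners are 180° apart.
158 + 180 = 338°

338°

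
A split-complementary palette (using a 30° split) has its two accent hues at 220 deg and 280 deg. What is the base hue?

The accents sit 30° either side of the complement, so the complement is their short-arc midpoint on the wheel.
Short-arc midpoint of 220° and 280°: 250°.
Base is 180° from the complement: 250 − 180 = 70°

70°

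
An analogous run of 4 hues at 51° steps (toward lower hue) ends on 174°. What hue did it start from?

3 steps of 51° (toward lower hue) give a net shift of −153°.
Start = end − shift: 174 + 153 = 327°

327°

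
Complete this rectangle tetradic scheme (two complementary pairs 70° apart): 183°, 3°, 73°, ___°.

A rectangular tetradic uses two complementary pairs 70° apart: offsets 0°, 70°, 180°, 250°.
Among {3°, 73°, 183°}, 3° and 183° are a 180° pair.
The remaining hue 73° needs its own complement: 73 + 180 = 253°

253°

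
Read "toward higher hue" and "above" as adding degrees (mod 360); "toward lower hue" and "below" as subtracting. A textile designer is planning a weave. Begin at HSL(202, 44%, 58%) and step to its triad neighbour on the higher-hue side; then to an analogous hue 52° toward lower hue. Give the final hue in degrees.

triadic ↑ +120°: 202 + 120 = 322°
analog 52° ↓ −52°: 322 − 52 = 270°

270°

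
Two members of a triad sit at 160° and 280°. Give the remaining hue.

40°

A triad spaces three hues 120° apart.
The full set is {40°, 160°, 280°}.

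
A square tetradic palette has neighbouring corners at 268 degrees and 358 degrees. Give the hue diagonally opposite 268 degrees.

88°

A square tetradic scheme places four hues 90° apart; opposite corners are 180° apart.
268 + 180 = 448 → 448 − 360 = 88°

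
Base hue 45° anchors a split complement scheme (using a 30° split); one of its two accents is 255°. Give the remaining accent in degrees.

Split-complementary hues sit 30° either side of the complement.
Complement of the base 45°: 45 + 180 = 225°
The given accent 255° is 30° one side of 225°; the other accent sits 30° the other side: 225 − 30 = 195°

195°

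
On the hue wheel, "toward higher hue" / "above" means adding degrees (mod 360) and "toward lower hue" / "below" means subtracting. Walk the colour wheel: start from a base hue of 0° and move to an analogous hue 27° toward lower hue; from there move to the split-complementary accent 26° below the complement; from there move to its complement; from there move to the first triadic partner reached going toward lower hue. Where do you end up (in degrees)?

187°

−27° (analog 27° ↓): 0 − 27 = -27 → -27 + 360 = 333°
+154° (split-comp 26° ↓): 333 + 154 = 487 → 487 − 360 = 127°
+180° (complement): 127 + 180 = 307°
−120° (triadic ↓): 307 − 120 = 187°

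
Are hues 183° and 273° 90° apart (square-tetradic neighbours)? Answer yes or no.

Angular distance: |183 − 273| = 90 = 90°.
90° apart (square-tetradic neighbours) requires 90°.

yes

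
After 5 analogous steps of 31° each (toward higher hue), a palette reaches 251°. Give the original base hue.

96°

5 steps of 31° (toward higher hue) give a net shift of +155°.
Start = end − shift: 251 − 155 = 96°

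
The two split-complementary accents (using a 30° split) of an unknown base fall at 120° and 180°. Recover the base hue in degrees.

The accents sit 30° either side of the complement, so the complement is their short-arc midpoint on the wheel.
Short-arc midpoint of 120° and 180°: 150°.
Base is 180° from the complement: 150 − 180 = -30 → -30 + 360 = 330°

330°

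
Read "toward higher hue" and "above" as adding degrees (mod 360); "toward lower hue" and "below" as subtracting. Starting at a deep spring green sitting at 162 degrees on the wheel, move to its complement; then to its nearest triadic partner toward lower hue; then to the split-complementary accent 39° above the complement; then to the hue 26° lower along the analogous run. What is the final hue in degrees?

162 + 180 = 342°   (complement)
342 − 120 = 222°   (triadic ↓)
222 + 219 = 441 → 441 − 360 = 81°   (split-comp 39° ↑)
81 − 26 = 55°   (analog 26° ↓)

55°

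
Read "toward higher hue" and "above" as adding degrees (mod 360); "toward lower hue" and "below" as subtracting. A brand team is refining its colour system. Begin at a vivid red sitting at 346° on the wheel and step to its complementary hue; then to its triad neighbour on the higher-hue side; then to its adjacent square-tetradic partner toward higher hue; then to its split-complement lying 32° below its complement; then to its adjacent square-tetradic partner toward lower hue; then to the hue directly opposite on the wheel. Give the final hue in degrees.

254°

+180° (complement): 346 + 180 = 526 → 526 − 360 = 166°
+120° (triadic ↑): 166 + 120 = 286°
+90° (square ↑): 286 + 90 = 376 → 376 − 360 = 16°
+148° (split-comp 32° ↓): 16 + 148 = 164°
−90° (square ↓): 164 − 90 = 74°
+180° (complement): 74 + 180 = 254°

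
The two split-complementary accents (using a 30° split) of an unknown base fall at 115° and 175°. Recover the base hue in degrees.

325°

The accents sit 30° either side of the complement, so the complement is their short-arc midpoint on the wheel.
Short-arc midpoint of 115° and 175°: 145°.
Base is 180° from the complement: 145 − 180 = -35 → -35 + 360 = 325°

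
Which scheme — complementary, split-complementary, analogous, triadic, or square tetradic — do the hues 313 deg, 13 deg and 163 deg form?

Sort the hues: 13°, 163°, 313°.
Successive gaps around the wheel: 150°, 150°, 60°.
Two 150° gaps and one 60° gap — a base hue opposite a pair of accents 30° either side of its complement — is the split-complementary pattern.

split-complementary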